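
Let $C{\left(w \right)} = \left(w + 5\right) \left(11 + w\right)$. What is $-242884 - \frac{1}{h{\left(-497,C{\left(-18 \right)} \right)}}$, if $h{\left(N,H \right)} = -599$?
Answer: $- \frac{145487515}{599} \approx -2.4288 \cdot 10^{5}$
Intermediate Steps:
$C{\left(w \right)} = \left(5 + w\right) \left(11 + w\right)$
$-242884 - \frac{1}{h{\left(-497,C{\left(-18 \right)} \right)}} = -242884 - \frac{1}{-599} = -242884 - - \frac{1}{599} = -242884 + \frac{1}{599} = - \frac{145487515}{599}$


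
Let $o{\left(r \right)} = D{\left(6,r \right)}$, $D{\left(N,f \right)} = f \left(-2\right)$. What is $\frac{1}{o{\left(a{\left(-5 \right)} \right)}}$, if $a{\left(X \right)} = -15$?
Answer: $\frac{1}{30} \approx 0.033333$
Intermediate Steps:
$D{\left(N,f \right)} = - 2 f$
$o{\left(r \right)} = - 2 r$
$\frac{1}{o{\left(a{\left(-5 \right)} \right)}} = \frac{1}{\left(-2\right) \left(-15\right)} = \frac{1}{30}$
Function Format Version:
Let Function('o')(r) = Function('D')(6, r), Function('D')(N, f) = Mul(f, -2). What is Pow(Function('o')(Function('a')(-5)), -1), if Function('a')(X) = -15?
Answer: Rational(1, 30) ≈ 0.033333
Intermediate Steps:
Function('D')(N, f) = Mul(-2, f)
Function('o')(r) = Mul(-2, r)
Pow(Function('o')(Function('a')(-5)), -1) = Pow(Mul(-2, -15), -1) = Pow(30, -1) = Rational(1, 30)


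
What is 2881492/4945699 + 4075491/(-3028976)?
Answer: -11428181651017/14980403574224 ≈ -0.76288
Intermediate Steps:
2881492/4945699 + 4075491/(-3028976) = 2881492*(1/4945699) + 4075491*(-1/3028976) = 2881492/4945699 - 4075491/3028976 = -11428181651017/14980403574224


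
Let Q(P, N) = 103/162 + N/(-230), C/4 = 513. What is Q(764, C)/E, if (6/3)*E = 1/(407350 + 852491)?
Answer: -64825958549/3105 ≈ -2.0878e+7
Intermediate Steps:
C = 2052 (C = 4*513 = 2052)
E = 1/2519682 (E = 1/(2*(407350 + 852491)) = (½)/1259841 = (½)*(1/1259841) = 1/2519682 ≈ 3.9688e-7)
Q(P, N) = 103/162 - N/230 (Q(P, N) = 103*(1/162) + N*(-1/230) = 103/162 - N/230)
Q(764, C)/E = (103/162 - 1/230*2052)/(1/2519682) = (103/162 - 1026/115)*2519682 = -154367/18630*2519682 = -64825958549/3105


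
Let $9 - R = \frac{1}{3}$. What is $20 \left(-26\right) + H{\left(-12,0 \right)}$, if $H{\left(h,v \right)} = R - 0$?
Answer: $- \frac{1534}{3} \approx -511.33$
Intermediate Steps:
$R = \frac{26}{3}$ ($R = 9 - \frac{1}{3} = \frac{26}{3} \approx 8.6667$)
$H{\left(h,v \right)} = \frac{26}{3}$ ($H{\left(h,v \right)} = \frac{26}{3} - 0 = \frac{26}{3} + 0 = \frac{26}{3}$)
$20 \left(-26\right) + H{\left(-12,0 \right)} = 20 \left(-26\right) + \frac{26}{3} = -520 + \frac{26}{3} = - \frac{1534}{3}$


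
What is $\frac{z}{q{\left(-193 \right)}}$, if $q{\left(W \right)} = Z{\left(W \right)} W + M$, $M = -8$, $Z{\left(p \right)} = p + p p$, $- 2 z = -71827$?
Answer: $- \frac{10261}{2043376} \approx -0.0050216$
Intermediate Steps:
$z = \frac{71827}{2}$ ($z = \left(- \frac{1}{2}\right) \left(-71827\right) = \frac{71827}{2} \approx 35914.0$)
$Z{\left(p \right)} = p + p^{2}$
$q{\left(W \right)} = -8 + W^{2} \left(1 + W\right)$ ($q{\left(W \right)} = W \left(1 + W\right) W - 8 = W^{2} \left(1 + W\right) - 8 = -8 + W^{2} \left(1 + W\right)$)
$\frac{z}{q{\left(-193 \right)}} = \frac{71827}{2 \left(-8 + \left(-193\right)^{2} \left(1 - 193\right)\right)} = \frac{71827}{2 \left(-8 + 37249 \left(-192\right)\right)} = \frac{71827}{2 \left(-8 - 7151808\right)} = \frac{71827}{2 \left(-7151816\right)} = \frac{71827}{2} \left(- \frac{1}{7151816}\right) = - \frac{10261}{2043376}$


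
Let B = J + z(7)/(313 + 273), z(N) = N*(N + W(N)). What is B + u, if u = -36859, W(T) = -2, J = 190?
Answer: -21487999/586 ≈ -36669.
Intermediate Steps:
z(N) = N*(-2 + N) (z(N) = N*(N - 2) = N*(-2 + N))
B = 111375/586 (B = 190 + (7*(-2 + 7))/(313 + 273) = 190 + (7*5)/586 = 190 + 35*(1/586) = 190 + 35/586 = 111375/586 ≈ 190.06)
B + u = 111375/586 - 36859 = -21487999/586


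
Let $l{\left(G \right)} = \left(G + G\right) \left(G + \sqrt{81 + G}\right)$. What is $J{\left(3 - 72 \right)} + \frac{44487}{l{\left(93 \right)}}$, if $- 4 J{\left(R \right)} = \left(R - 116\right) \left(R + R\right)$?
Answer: $- \frac{18023148}{2825} - \frac{4943 \sqrt{174}}{175150} \approx -6380.3$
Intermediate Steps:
$J{\left(R \right)} = - \frac{R \left(-116 + R\right)}{2}$ ($J{\left(R \right)} = - \frac{\left(R - 116\right) \left(R + R\right)}{4} = - \frac{\left(-116 + R\right) 2 R}{4} = - \frac{2 R \left(-116 + R\right)}{4} = - \frac{R \left(-116 + R\right)}{2}$)
$l{\left(G \right)} = 2 G \left(G + \sqrt{81 + G}\right)$
$J{\left(3 - 72 \right)} + \frac{44487}{l{\left(93 \right)}} = \frac{\left(3 - 72\right) \left(116 - \left(3 - 72\right)\right)}{2} + \frac{44487}{2 \cdot 93 \left(93 + \sqrt{81 + 93}\right)} = \frac{\left(3 - 72\right) \left(116 - \left(3 - 72\right)\right)}{2} + \frac{44487}{2 \cdot 93 \left(93 + \sqrt{174}\right)} = \frac{1}{2} \left(-69\right) \left(116 - -69\right) + \frac{44487}{17298 + 186 \sqrt{174}} = \frac{1}{2} \left(-69\right) \left(116 + 69\right) + \frac{44487}{17298 + 186 \sqrt{174}} = \frac{1}{2} \left(-69\right) 185 + \frac{44487}{17298 + 186 \sqrt{174}} = - \frac{12765}{2} + \frac{44487}{17298 + 186 \sqrt{174}}$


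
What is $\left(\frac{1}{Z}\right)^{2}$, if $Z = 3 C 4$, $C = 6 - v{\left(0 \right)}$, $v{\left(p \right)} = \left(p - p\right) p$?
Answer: $\frac{1}{5184} \approx 0.0001929$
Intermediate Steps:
$v{\left(p \right)} = 0$ ($v{\left(p \right)} = 0 p = 0$)
$C = 6$ ($C = 6 - 0 = 6 + 0 = 6$)
$Z = 72$ ($Z = 3 \cdot 6 \cdot 4 = 18 \cdot 4 = 72$)
$\left(\frac{1}{Z}\right)^{2} = \left(\frac{1}{72}\right)^{2} = \frac{1}{5184}$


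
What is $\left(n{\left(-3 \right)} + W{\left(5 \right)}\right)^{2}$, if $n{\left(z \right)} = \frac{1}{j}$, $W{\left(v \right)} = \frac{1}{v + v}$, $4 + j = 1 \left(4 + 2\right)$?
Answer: $\frac{9}{25} \approx 0.36$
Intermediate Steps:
$j = 2$ ($j = -4 + 1 \left(4 + 2\right) = -4 + 1 \cdot 6 = -4 + 6 = 2$)
$W{\left(v \right)} = \frac{1}{2 v}$
$n{\left(z \right)} = \frac{1}{2}$
$\left(n{\left(-3 \right)} + W{\left(5 \right)}\right)^{2} = \left(\frac{1}{2} + \frac{1}{2 \cdot 5}\right)^{2} = \left(\frac{1}{2} + \frac{1}{2} \cdot \frac{1}{5}\right)^{2} = \left(\frac{1}{2} + \frac{1}{10}\right)^{2} = \left(\frac{3}{5}\right)^{2} = \frac{9}{25}$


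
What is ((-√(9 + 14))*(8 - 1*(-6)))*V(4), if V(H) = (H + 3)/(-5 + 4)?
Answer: 98*√23 ≈ 469.99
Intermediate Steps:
V(H) = -3 - H (V(H) = (3 + H)/(-1) = (3 + H)*(-1) = -3 - H)
((-√(9 + 14))*(8 - 1*(-6)))*V(4) = ((-√(9 + 14))*(8 - 1*(-6)))*(-3 - 1*4) = ((-√23)*(8 + 6))*(-3 - 4) = (-√23*14)*(-7) = -14*√23*(-7) = 98*√23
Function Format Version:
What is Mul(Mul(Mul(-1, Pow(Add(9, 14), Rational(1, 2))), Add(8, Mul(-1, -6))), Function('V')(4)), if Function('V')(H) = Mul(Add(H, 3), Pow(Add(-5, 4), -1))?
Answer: Mul(98, Pow(23, Rational(1, 2))) ≈ 469.99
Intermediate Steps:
Function('V')(H) = Add(-3, Mul(-1, H)) (Function('V')(H) = Mul(Add(3, H), Pow(-1, -1)) = Mul(Add(3, H), -1) = Add(-3, Mul(-1, H)))
Mul(Mul(Mul(-1, Pow(Add(9, 14), Rational(1, 2))), Add(8, Mul(-1, -6))), Function('V')(4)) = Mul(Mul(Mul(-1, Pow(Add(9, 14), Rational(1, 2))), Add(8, Mul(-1, -6))), Add(-3, Mul(-1, 4))) = Mul(Mul(Mul(-1, Pow(23, Rational(1, 2))), Add(8, 6)), Add(-3, -4)) = Mul(Mul(Mul(-1, Pow(23, Rational(1, 2))), 14), -7) = Mul(Mul(-14, Pow(23, Rational(1, 2))), -7) = Mul(98, Pow(23, Rational(1, 2)))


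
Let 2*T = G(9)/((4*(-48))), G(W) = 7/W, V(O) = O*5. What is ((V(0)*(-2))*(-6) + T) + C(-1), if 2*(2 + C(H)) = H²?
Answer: -5191/3456 ≈ -1.5020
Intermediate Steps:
V(O) = 5*O
T = -7/3456 (T = ((7/9)/((4*(-48))))/2 = ((7*(⅑))/(-192))/2 = ((7/9)*(-1/192))/2 = (½)*(-7/1728) = -7/3456 ≈ -0.0020255)
C(H) = -2 + H²/2
((V(0)*(-2))*(-6) + T) + C(-1) = (((5*0)*(-2))*(-6) - 7/3456) + (-2 + (½)*(-1)²) = ((0*(-2))*(-6) - 7/3456) + (-2 + (½)*1) = (0*(-6) - 7/3456) + (-2 + ½) = (0 - 7/3456) - 3/2 = -7/3456 - 3/2 = -5191/3456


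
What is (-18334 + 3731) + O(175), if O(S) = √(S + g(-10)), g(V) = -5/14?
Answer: -14603 + √34230/14 ≈ -14590.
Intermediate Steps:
g(V) = -5/14 (g(V) = -5*1/14 = -5/14)
O(S) = √(-5/14 + S) (O(S) = √(S - 5/14) = √(-5/14 + S))
(-18334 + 3731) + O(175) = (-18334 + 3731) + √(-70 + 196*175)/14 = -14603 + √(-70 + 34300)/14 = -14603 + √34230/14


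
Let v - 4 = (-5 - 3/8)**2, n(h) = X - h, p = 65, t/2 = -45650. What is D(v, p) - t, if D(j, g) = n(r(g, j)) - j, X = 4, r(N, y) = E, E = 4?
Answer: 5841095/64 ≈ 91267.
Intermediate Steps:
r(N, y) = 4
t = -91300 (t = 2*(-45650) = -91300)
n(h) = 4 - h
v = 2105/64 (v = 4 + (-5 - 3/8)**2 = 4 + (-43/8)**2 = 4 + 1849/64 = 2105/64 ≈ 32.891)
D(j, g) = -j (D(j, g) = (4 - 1*4) - j = (4 - 4) - j = 0 - j = -j)
D(v, p) - t = -1*2105/64 - 1*(-91300) = -2105/64 + 91300 = 5841095/64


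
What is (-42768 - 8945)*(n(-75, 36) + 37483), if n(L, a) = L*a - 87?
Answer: -1794234248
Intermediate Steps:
n(L, a) = -87 + L*a
(-42768 - 8945)*(n(-75, 36) + 37483) = (-42768 - 8945)*((-87 - 75*36) + 37483) = -51713*((-87 - 2700) + 37483) = -51713*(-2787 + 37483) = -51713*34696 = -1794234248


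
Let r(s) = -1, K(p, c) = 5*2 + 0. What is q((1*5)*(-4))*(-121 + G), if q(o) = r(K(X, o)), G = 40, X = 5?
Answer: 81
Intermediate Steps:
K(p, c) = 10 (K(p, c) = 10 + 0 = 10)
q(o) = -1
q((1*5)*(-4))*(-121 + G) = -(-121 + 40) = -1*(-81) = 81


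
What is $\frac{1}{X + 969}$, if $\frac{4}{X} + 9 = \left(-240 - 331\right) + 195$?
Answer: $\frac{385}{373061} \approx 0.001032$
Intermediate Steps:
$X = - \frac{4}{385}$ ($X = \frac{4}{-9 + \left(\left(-240 - 331\right) + 195\right)} = \frac{4}{-9 + \left(-571 + 195\right)} = \frac{4}{-9 - 376} = \frac{4}{-385} = 4 \left(- \frac{1}{385}\right) = - \frac{4}{385} \approx -0.01039$)
$\frac{1}{X + 969} = \frac{1}{- \frac{4}{385} + 969} = \frac{1}{\frac{373061}{385}} = \frac{385}{373061}$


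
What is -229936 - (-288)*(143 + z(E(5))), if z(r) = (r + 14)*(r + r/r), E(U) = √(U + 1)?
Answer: -182992 + 4320*√6 ≈ -1.7241e+5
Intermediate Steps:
E(U) = √(1 + U)
z(r) = (1 + r)*(14 + r) (z(r) = (14 + r)*(r + 1) = (14 + r)*(1 + r) = (1 + r)*(14 + r))
-229936 - (-288)*(143 + z(E(5))) = -229936 - (-288)*(143 + (14 + (√(1 + 5))² + 15*√(1 + 5))) = -229936 - (-288)*(143 + (14 + (√6)² + 15*√6)) = -229936 - (-288)*(143 + (14 + 6 + 15*√6)) = -229936 - (-288)*(143 + (20 + 15*√6)) = -229936 - (-288)*(163 + 15*√6) = -229936 - (-46944 - 4320*√6) = -229936 + (46944 + 4320*√6) = -182992 + 4320*√6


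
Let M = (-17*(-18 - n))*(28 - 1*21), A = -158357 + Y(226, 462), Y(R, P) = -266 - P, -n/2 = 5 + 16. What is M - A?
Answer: 156229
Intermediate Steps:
n = -42 (n = -2*(5 + 16) = -2*21 = -42)
A = -159085 (A = -158357 + (-266 - 1*462) = -158357 + (-266 - 462) = -158357 - 728 = -159085)
M = -2856 (M = (-17*(-18 - 1*(-42)))*(28 - 1*21) = (-17*(-18 + 42))*(28 - 21) = -17*24*7 = -408*7 = -2856)
M - A = -2856 - 1*(-159085) = -2856 + 159085 = 156229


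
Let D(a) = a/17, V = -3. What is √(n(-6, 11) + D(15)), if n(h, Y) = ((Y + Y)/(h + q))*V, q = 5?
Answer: √19329/17 ≈ 8.1782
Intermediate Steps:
n(h, Y) = -6*Y/(5 + h) (n(h, Y) = ((Y + Y)/(h + 5))*(-3) = ((2*Y)/(5 + h))*(-3) = (2*Y/(5 + h))*(-3) = -6*Y/(5 + h))
D(a) = a/17 (D(a) = a*(1/17) = a/17)
√(n(-6, 11) + D(15)) = √(-6*11/(5 - 6) + (1/17)*15) = √(-6*11/(-1) + 15/17) = √(-6*11*(-1) + 15/17) = √(66 + 15/17) = √(1137/17) = √19329/17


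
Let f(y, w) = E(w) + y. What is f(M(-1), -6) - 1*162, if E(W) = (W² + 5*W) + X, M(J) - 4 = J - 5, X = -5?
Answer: -163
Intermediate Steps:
M(J) = -1 + J (M(J) = 4 + (J - 5) = 4 + (-5 + J) = -1 + J)
E(W) = -5 + W² + 5*W (E(W) = (W² + 5*W) - 5 = -5 + W² + 5*W)
f(y, w) = -5 + y + w² + 5*w (f(y, w) = (-5 + w² + 5*w) + y = -5 + y + w² + 5*w)
f(M(-1), -6) - 1*162 = (-5 + (-1 - 1) + (-6)² + 5*(-6)) - 1*162 = (-5 - 2 + 36 - 30) - 162 = -1 - 162 = -163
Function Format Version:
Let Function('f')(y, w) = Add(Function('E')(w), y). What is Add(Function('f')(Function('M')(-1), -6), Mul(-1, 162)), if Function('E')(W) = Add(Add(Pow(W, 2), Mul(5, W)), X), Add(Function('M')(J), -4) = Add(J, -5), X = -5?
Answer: -163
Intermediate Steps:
Function('M')(J) = Add(-1, J) (Function('M')(J) = Add(4, Add(J, -5)) = Add(4, Add(-5, J)) = Add(-1, J))
Function('E')(W) = Add(-5, Pow(W, 2), Mul(5, W)) (Function('E')(W) = Add(Add(Pow(W, 2), Mul(5, W)), -5) = Add(-5, Pow(W, 2), Mul(5, W)))
Function('f')(y, w) = Add(-5, y, Pow(w, 2), Mul(5, w)) (Function('f')(y, w) = Add(Add(-5, Pow(w, 2), Mul(5, w)), y) = Add(-5, y, Pow(w, 2), Mul(5, w)))
Add(Function('f')(Function('M')(-1), -6), Mul(-1, 162)) = Add(Add(-5, Add(-1, -1), Pow(-6, 2), Mul(5, -6)), Mul(-1, 162)) = Add(Add(-5, -2, 36, -30), -162) = Add(-1, -162) = -163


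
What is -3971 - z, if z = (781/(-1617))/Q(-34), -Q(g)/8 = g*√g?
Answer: -3971 - 71*I*√34/1359456 ≈ -3971.0 - 0.00030453*I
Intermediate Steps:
Q(g) = -8*g^(3/2) (Q(g) = -8*g*√g = -8*g^(3/2))
z = 71*I*√34/1359456 (z = (781/(-1617))/((-(-272)*I*√34)) = (781*(-1/1617))/((-(-272)*I*√34)) = -71*(-I*√34/9248)/147 = -(-71)*I*√34/1359456 = 71*I*√34/1359456 ≈ 0.00030453*I)
-3971 - z = -3971 - 71*I*√34/1359456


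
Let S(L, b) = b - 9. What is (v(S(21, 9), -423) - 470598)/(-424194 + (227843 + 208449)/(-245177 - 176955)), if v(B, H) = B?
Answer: 49663618734/44766574475 ≈ 1.1094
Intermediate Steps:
S(L, b) = -9 + b
(v(S(21, 9), -423) - 470598)/(-424194 + (227843 + 208449)/(-245177 - 176955)) = ((-9 + 9) - 470598)/(-424194 + (227843 + 208449)/(-245177 - 176955)) = (0 - 470598)/(-424194 + 436292/(-422132)) = -470598/(-424194 + 436292*(-1/422132)) = -470598/(-424194 - 109073/105533) = -470598/(-44766574475/105533) = -470598*(-105533/44766574475) = 49663618734/44766574475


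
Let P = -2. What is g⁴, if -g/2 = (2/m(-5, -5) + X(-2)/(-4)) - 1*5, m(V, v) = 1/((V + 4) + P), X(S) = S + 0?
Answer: 194481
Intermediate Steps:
X(S) = S
m(V, v) = 1/(2 + V) (m(V, v) = 1/((V + 4) - 2) = 1/((4 + V) - 2) = 1/(2 + V))
g = 21 (g = -2*((2/(1/(2 - 5)) - 2/(-4)) - 1*5) = -2*((2/(1/(-3)) - 2*(-¼)) - 5) = -2*((2/(-⅓) + ½) - 5) = -2*((2*(-3) + ½) - 5) = -2*((-6 + ½) - 5) = -2*(-11/2 - 5) = -2*(-21/2) = 21)
g⁴ = 21⁴ = 194481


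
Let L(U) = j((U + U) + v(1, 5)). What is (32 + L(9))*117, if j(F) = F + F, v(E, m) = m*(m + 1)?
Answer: 14976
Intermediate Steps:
v(E, m) = m*(1 + m)
j(F) = 2*F
L(U) = 60 + 4*U (L(U) = 2*((U + U) + 5*(1 + 5)) = 2*(2*U + 5*6) = 2*(2*U + 30) = 2*(30 + 2*U) = 60 + 4*U)
(32 + L(9))*117 = (32 + (60 + 4*9))*117 = (32 + (60 + 36))*117 = (32 + 96)*117 = 128*117 = 14976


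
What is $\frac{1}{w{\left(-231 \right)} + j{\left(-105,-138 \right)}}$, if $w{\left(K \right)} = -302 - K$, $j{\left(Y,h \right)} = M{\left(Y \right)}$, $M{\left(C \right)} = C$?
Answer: $- \frac{1}{176} \approx -0.0056818$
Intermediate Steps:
$j{\left(Y,h \right)} = Y$
$\frac{1}{w{\left(-231 \right)} + j{\left(-105,-138 \right)}} = \frac{1}{\left(-302 - -231\right) - 105} = \frac{1}{\left(-302 + 231\right) - 105} = \frac{1}{-71 - 105} = \frac{1}{-176} = - \frac{1}{176}$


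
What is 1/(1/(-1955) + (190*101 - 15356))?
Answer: 1955/7495469 ≈ 0.00026082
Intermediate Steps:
1/(1/(-1955) + (190*101 - 15356)) = 1/(-1/1955 + (19190 - 15356)) = 1/(-1/1955 + 3834) = 1/(7495469/1955) = 1955/7495469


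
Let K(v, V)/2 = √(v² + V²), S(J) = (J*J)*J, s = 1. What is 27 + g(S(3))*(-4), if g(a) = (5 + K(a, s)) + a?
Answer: -101 - 8*√730 ≈ -317.15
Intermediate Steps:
S(J) = J³ (S(J) = J²*J = J³)
K(v, V) = 2*√(V² + v²) (K(v, V) = 2*√(v² + V²) = 2*√(V² + v²))
g(a) = 5 + a + 2*√(1 + a²) (g(a) = (5 + 2*√(1² + a²)) + a = (5 + 2*√(1 + a²)) + a = 5 + a + 2*√(1 + a²))
27 + g(S(3))*(-4) = 27 + (5 + 3³ + 2*√(1 + (3³)²))*(-4) = 27 + (5 + 27 + 2*√(1 + 27²))*(-4) = 27 + (5 + 27 + 2*√(1 + 729))*(-4) = 27 + (5 + 27 + 2*√730)*(-4) = 27 + (32 + 2*√730)*(-4) = 27 + (-128 - 8*√730) = -101 - 8*√730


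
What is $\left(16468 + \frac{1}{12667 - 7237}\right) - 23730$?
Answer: $- \frac{39432659}{5430} \approx -7262.0$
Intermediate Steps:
$\left(16468 + \frac{1}{12667 - 7237}\right) - 23730 = \left(16468 + \frac{1}{5430}\right) - 23730 = \frac{89421241}{5430} - 23730 = - \frac{39432659}{5430}$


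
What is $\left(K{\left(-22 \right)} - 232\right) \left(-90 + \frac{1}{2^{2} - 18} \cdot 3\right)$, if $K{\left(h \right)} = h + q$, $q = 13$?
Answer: $\frac{304383}{14} \approx 21742.0$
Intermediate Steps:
$K{\left(h \right)} = 13 + h$ ($K{\left(h \right)} = h + 13 = 13 + h$)
$\left(K{\left(-22 \right)} - 232\right) \left(-90 + \frac{1}{2^{2} - 18} \cdot 3\right) = \left(\left(13 - 22\right) - 232\right) \left(-90 + \frac{1}{2^{2} - 18} \cdot 3\right) = \left(-9 - 232\right) \left(-90 + \frac{1}{4 - 18} \cdot 3\right) = - 241 \left(-90 + \frac{1}{-14} \cdot 3\right) = - 241 \left(-90 - \frac{3}{14}\right) = \left(-241\right) \left(- \frac{1263}{14}\right) = \frac{304383}{14}$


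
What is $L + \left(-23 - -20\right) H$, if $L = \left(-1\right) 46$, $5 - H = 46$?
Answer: $77$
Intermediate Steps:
$H = -41$ ($H = 5 - 46 = -41$)
$L = -46$
$L + \left(-23 - -20\right) H = -46 + \left(-23 - -20\right) \left(-41\right) = -46 + \left(-23 + 20\right) \left(-41\right) = -46 - -123 = -46 + 123 = 77$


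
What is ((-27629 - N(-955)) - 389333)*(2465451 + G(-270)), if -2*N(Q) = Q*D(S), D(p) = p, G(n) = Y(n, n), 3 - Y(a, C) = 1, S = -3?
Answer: -2048936904727/2 ≈ -1.0245e+12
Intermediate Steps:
Y(a, C) = 2 (Y(a, C) = 3 - 1*1 = 3 - 1 = 2)
G(n) = 2
N(Q) = 3*Q/2 (N(Q) = -Q*(-3)/2 = -(-3)*Q/2 = 3*Q/2)
((-27629 - N(-955)) - 389333)*(2465451 + G(-270)) = ((-27629 - 3*(-955)/2) - 389333)*(2465451 + 2) = ((-27629 - 1*(-2865/2)) - 389333)*2465453 = ((-27629 + 2865/2) - 389333)*2465453 = (-52393/2 - 389333)*2465453 = -831059/2*2465453 = -2048936904727/2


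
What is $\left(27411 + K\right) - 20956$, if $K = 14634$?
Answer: $21089$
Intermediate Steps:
$\left(27411 + K\right) - 20956 = \left(27411 + 14634\right) - 20956 = 42045 - 20956 = 21089$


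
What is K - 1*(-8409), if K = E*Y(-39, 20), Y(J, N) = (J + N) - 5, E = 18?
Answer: 7977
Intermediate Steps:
Y(J, N) = -5 + J + N
K = -432 (K = 18*(-5 - 39 + 20) = 18*(-24) = -432)
K - 1*(-8409) = -432 - 1*(-8409) = -432 + 8409 = 7977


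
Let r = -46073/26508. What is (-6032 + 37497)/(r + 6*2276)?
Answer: 166814844/72389435 ≈ 2.3044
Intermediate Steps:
r = -46073/26508 (r = -46073*1/26508 = -46073/26508 ≈ -1.7381)
(-6032 + 37497)/(r + 6*2276) = (-6032 + 37497)/(-46073/26508 + 6*2276) = 31465/(-46073/26508 + 13656) = 31465/(361947175/26508) = 31465*(26508/361947175) = 166814844/72389435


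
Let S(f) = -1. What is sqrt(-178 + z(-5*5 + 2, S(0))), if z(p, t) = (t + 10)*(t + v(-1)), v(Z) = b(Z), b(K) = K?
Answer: 14*I ≈ 14.0*I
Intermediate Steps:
v(Z) = Z
z(p, t) = (-1 + t)*(10 + t) (z(p, t) = (t + 10)*(t - 1) = (10 + t)*(-1 + t) = (-1 + t)*(10 + t))
sqrt(-178 + z(-5*5 + 2, S(0))) = sqrt(-178 + (-10 + (-1)**2 + 9*(-1))) = sqrt(-178 + (-10 + 1 - 9)) = sqrt(-178 - 18) = sqrt(-196) = 14*I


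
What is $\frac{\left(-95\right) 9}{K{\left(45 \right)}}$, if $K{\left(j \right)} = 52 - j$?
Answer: $- \frac{855}{7} \approx -122.14$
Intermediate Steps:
$\frac{\left(-95\right) 9}{K{\left(45 \right)}} = \frac{\left(-95\right) 9}{52 - 45} = - \frac{855}{52 - 45} = - \frac{855}{7}$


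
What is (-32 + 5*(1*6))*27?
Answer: -54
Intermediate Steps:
(-32 + 5*(1*6))*27 = (-32 + 5*6)*27 = (-32 + 30)*27 = -2*27 = -54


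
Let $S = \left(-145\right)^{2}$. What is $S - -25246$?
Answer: $46271$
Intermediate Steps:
$S = 21025$
$S - -25246 = 21025 - -25246 = 21025 + 25246 = 46271$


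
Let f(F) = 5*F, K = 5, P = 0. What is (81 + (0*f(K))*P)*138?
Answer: 11178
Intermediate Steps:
(81 + (0*f(K))*P)*138 = (81 + (0*(5*5))*0)*138 = (81 + (0*25)*0)*138 = (81 + 0*0)*138 = (81 + 0)*138 = 81*138 = 11178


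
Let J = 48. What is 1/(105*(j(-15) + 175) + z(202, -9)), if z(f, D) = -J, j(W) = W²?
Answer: 1/41952 ≈ 2.3837e-5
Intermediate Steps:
z(f, D) = -48 (z(f, D) = -1*48 = -48)
1/(105*(j(-15) + 175) + z(202, -9)) = 1/(105*((-15)² + 175) - 48) = 1/(105*(225 + 175) - 48) = 1/(105*400 - 48) = 1/(42000 - 48) = 1/41952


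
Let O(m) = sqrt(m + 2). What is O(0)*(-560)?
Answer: -560*sqrt(2) ≈ -791.96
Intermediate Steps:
O(m) = sqrt(2 + m)
O(0)*(-560) = sqrt(2 + 0)*(-560) = sqrt(2)*(-560) = -560*sqrt(2)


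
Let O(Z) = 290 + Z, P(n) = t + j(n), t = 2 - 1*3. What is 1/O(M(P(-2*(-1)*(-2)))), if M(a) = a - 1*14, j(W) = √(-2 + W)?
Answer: 275/75631 - I*√6/75631 ≈ 0.0036361 - 3.2387e-5*I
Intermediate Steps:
t = -1 (t = 2 - 3 = -1)
P(n) = -1 + √(-2 + n)
M(a) = -14 + a (M(a) = a - 14 = -14 + a)
1/O(M(P(-2*(-1)*(-2)))) = 1/(290 + (-14 + (-1 + √(-2 - 2*(-1)*(-2))))) = 1/(290 + (-14 + (-1 + √(-2 + 2*(-2))))) = 1/(290 + (-14 + (-1 + √(-2 - 4)))) = 1/(290 + (-14 + (-1 + √(-6)))) = 1/(290 + (-14 + (-1 + I*√6))) = 1/(290 + (-15 + I*√6)) = 1/(275 + I*√6)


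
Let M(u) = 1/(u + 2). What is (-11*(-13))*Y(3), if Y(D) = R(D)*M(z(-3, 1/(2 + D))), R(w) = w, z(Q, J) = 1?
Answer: 143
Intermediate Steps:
M(u) = 1/(2 + u)
Y(D) = D/3 (Y(D) = D/(2 + 1) = D/3)
(-11*(-13))*Y(3) = (-11*(-13))*((1/3)*3) = 143*1 = 143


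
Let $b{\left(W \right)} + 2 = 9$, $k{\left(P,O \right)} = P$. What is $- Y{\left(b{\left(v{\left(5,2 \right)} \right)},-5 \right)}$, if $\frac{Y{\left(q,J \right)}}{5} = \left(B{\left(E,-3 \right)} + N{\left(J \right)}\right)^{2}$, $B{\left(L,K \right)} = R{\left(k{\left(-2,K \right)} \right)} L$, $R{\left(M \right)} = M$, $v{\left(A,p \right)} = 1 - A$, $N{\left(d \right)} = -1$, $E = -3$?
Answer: $-125$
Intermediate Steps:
$b{\left(W \right)} = 7$ ($b{\left(W \right)} = -2 + 9 = 7$)
$B{\left(L,K \right)} = - 2 L$
$Y{\left(q,J \right)} = 125$ ($Y{\left(q,J \right)} = 5 \left(\left(-2\right) \left(-3\right) - 1\right)^{2} = 5 \left(6 - 1\right)^{2} = 5 \cdot 5^{2} = 5 \cdot 25 = 125$)
$- Y{\left(b{\left(v{\left(5,2 \right)} \right)},-5 \right)} = \left(-1\right) 125 = -125$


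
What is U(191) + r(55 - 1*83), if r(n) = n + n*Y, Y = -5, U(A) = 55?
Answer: 167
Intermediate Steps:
r(n) = -4*n (r(n) = n + n*(-5) = n - 5*n = -4*n)
U(191) + r(55 - 1*83) = 55 - 4*(55 - 1*83) = 55 - 4*(55 - 83) = 55 - 4*(-28) = 55 + 112 = 167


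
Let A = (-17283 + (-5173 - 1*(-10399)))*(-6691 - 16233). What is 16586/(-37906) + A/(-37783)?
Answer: -5238821477023/716101199 ≈ -7315.8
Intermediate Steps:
A = 276394668 (A = (-17283 + (-5173 + 10399))*(-22924) = (-17283 + 5226)*(-22924) = -12057*(-22924) = 276394668)
16586/(-37906) + A/(-37783) = 16586/(-37906) + 276394668/(-37783) = 16586*(-1/37906) + 276394668*(-1/37783) = -8293/18953 - 276394668/37783 = -5238821477023/716101199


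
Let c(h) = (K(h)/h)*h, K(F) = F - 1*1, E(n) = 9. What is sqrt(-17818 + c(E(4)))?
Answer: I*sqrt(17810) ≈ 133.45*I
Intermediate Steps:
K(F) = -1 + F (K(F) = F - 1 = -1 + F)
c(h) = -1 + h (c(h) = ((-1 + h)/h)*h = -1 + h)
sqrt(-17818 + c(E(4))) = sqrt(-17818 + (-1 + 9)) = sqrt(-17818 + 8) = sqrt(-17810) = I*sqrt(17810)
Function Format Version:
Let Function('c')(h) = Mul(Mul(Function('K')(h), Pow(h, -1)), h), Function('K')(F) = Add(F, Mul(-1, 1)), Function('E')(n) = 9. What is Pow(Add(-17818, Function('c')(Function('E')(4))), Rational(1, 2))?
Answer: Mul(I, Pow(17810, Rational(1, 2))) ≈ Mul(133.45, I)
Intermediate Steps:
Function('K')(F) = Add(-1, F) (Function('K')(F) = Add(F, -1) = Add(-1, F))
Function('c')(h) = Add(-1, h) (Function('c')(h) = Mul(Mul(Add(-1, h), Pow(h, -1)), h) = Mul(Mul(Pow(h, -1), Add(-1, h)), h) = Add(-1, h))
Pow(Add(-17818, Function('c')(Function('E')(4))), Rational(1, 2)) = Pow(Add(-17818, Add(-1, 9)), Rational(1, 2)) = Pow(Add(-17818, 8), Rational(1, 2)) = Pow(-17810, Rational(1, 2)) = Mul(I, Pow(17810, Rational(1, 2)))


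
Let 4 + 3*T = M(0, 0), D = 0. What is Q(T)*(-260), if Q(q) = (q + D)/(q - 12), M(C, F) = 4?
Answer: 0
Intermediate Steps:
T = 0 (T = -4/3 + (⅓)*4 = -4/3 + 4/3 = 0)
Q(q) = q/(-12 + q) (Q(q) = (q + 0)/(q - 12) = q/(-12 + q))
Q(T)*(-260) = (0/(-12 + 0))*(-260) = (0/(-12))*(-260) = (0*(-1/12))*(-260) = 0*(-260) = 0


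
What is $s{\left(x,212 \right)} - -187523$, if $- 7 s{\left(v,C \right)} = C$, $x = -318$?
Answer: $\frac{1312449}{7} \approx 1.8749 \cdot 10^{5}$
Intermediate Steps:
$s{\left(v,C \right)} = - \frac{C}{7}$
$s{\left(x,212 \right)} - -187523 = \left(- \frac{1}{7}\right) 212 - -187523 = - \frac{212}{7} + \left(-63615 + 251138\right) = - \frac{212}{7} + 187523 = \frac{1312449}{7}$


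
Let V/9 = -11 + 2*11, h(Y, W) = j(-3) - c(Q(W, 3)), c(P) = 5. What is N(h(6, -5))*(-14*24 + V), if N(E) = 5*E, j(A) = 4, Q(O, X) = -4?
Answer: 1185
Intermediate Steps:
h(Y, W) = -1 (h(Y, W) = 4 - 1*5 = 4 - 5 = -1)
V = 99 (V = 9*(-11 + 2*11) = 9*(-11 + 22) = 9*11 = 99)
N(h(6, -5))*(-14*24 + V) = (5*(-1))*(-14*24 + 99) = -5*(-336 + 99) = -5*(-237) = 1185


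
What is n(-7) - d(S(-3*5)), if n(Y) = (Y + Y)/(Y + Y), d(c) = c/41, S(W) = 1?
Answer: 40/41 ≈ 0.97561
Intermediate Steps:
d(c) = c/41 (d(c) = c*(1/41) = c/41)
n(Y) = 1 (n(Y) = (2*Y)/((2*Y)) = (2*Y)*(1/(2*Y)) = 1)
n(-7) - d(S(-3*5)) = 1 - 1/41 = 40/41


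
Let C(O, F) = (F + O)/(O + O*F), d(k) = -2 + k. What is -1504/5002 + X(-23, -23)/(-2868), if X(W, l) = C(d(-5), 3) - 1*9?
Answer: -7471045/25105038 ≈ -0.29759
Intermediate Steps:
C(O, F) = (F + O)/(O + F*O)
X(W, l) = -62/7 (X(W, l) = (3 + (-2 - 5))/((-2 - 5)*(1 + 3)) - 1*9 = (3 - 7)/(-7*4) - 9 = -⅐*¼*(-4) - 9 = ⅐ - 9 = -62/7)
-1504/5002 + X(-23, -23)/(-2868) = -1504/5002 - 62/7/(-2868) = -1504*1/5002 - 62/7*(-1/2868) = -752/2501 + 31/10038 = -7471045/25105038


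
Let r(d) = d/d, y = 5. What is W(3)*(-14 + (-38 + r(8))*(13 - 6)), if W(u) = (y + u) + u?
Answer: -3003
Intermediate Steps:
r(d) = 1
W(u) = 5 + 2*u (W(u) = (5 + u) + u = 5 + 2*u)
W(3)*(-14 + (-38 + r(8))*(13 - 6)) = (5 + 2*3)*(-14 + (-38 + 1)*(13 - 6)) = (5 + 6)*(-14 - 37*7) = 11*(-14 - 259) = 11*(-273) = -3003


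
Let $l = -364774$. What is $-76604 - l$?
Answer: $288170$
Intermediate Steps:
$-76604 - l = -76604 - -364774 = -76604 + 364774 = 288170$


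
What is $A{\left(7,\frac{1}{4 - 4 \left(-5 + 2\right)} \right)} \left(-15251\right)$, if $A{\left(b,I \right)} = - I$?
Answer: $\frac{15251}{16} \approx 953.19$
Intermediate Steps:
$A{\left(7,\frac{1}{4 - 4 \left(-5 + 2\right)} \right)} \left(-15251\right) = - \frac{1}{4 - 4 \left(-5 + 2\right)} \left(-15251\right) = - \frac{1}{4 - -12} \left(-15251\right) = - \frac{1}{4 + 12} \left(-15251\right) = - \frac{1}{16} \left(-15251\right) = \left(-1\right) \frac{1}{16} \left(-15251\right) = \left(- \frac{1}{16}\right) \left(-15251\right) = \frac{15251}{16}$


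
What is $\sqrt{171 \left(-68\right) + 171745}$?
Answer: $\sqrt{160117} \approx 400.15$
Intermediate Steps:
$\sqrt{171 \left(-68\right) + 171745} = \sqrt{-11628 + 171745} = \sqrt{160117}$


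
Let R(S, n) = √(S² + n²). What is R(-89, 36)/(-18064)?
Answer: -√9217/18064 ≈ -0.0053147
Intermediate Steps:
R(-89, 36)/(-18064) = √((-89)² + 36²)/(-18064) = √(7921 + 1296)*(-1/18064) = √9217*(-1/18064) = -√9217/18064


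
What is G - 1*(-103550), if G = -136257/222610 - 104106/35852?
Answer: 103300738822922/997626715 ≈ 1.0355e+5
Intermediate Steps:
G = -3507515328/997626715 (G = -136257*1/222610 - 104106*1/35852 = -136257/222610 - 52053/17926 = -3507515328/997626715 ≈ -3.5159)
G - 1*(-103550) = -3507515328/997626715 - 1*(-103550) = -3507515328/997626715 + 103550 = 103300738822922/997626715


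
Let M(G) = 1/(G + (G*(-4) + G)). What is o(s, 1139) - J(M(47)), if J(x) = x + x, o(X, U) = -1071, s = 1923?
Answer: -50336/47 ≈ -1071.0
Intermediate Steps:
M(G) = -1/(2*G) (M(G) = 1/(G + (-4*G + G)) = 1/(G - 3*G) = 1/(-2*G) = -1/(2*G))
J(x) = 2*x
o(s, 1139) - J(M(47)) = -1071 - 2*(-1/2/47) = -1071 - 2*(-1/2*1/47) = -1071 - 2*(-1)/94 = -1071 - 1*(-1/47) = -1071 + 1/47 = -50336/47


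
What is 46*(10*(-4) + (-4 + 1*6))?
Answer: -1748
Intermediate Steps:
46*(10*(-4) + (-4 + 1*6)) = 46*(-40 + (-4 + 6)) = 46*(-40 + 2) = 46*(-38) = -1748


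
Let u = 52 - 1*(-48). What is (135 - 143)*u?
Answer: -800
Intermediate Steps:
u = 100 (u = 52 + 48 = 100)
(135 - 143)*u = (135 - 143)*100 = -8*100 = -800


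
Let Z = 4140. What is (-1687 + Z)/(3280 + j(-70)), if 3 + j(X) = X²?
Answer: 2453/8177 ≈ 0.29999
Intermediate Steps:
j(X) = -3 + X²
(-1687 + Z)/(3280 + j(-70)) = (-1687 + 4140)/(3280 + (-3 + (-70)²)) = 2453/(3280 + (-3 + 4900)) = 2453/(3280 + 4897) = 2453/8177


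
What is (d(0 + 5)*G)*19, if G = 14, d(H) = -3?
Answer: -798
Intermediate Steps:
(d(0 + 5)*G)*19 = -3*14*19 = -42*19 = -798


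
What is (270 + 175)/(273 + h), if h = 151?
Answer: 445/424 ≈ 1.0495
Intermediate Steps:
(270 + 175)/(273 + h) = (270 + 175)/(273 + 151) = 445/424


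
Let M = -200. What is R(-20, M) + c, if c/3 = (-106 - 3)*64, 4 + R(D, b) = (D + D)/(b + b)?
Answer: -209319/10 ≈ -20932.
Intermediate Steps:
R(D, b) = -4 + D/b (R(D, b) = -4 + (D + D)/(b + b) = -4 + (2*D)/((2*b)) = -4 + (2*D)*(1/(2*b)) = -4 + D/b)
c = -20928 (c = 3*((-106 - 3)*64) = 3*(-109*64) = 3*(-6976) = -20928)
R(-20, M) + c = (-4 - 20/(-200)) - 20928 = (-4 - 20*(-1/200)) - 20928 = (-4 + ⅒) - 20928 = -39/10 - 20928 = -209319/10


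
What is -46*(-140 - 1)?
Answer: 6486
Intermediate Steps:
-46*(-140 - 1) = -46*(-141) = 6486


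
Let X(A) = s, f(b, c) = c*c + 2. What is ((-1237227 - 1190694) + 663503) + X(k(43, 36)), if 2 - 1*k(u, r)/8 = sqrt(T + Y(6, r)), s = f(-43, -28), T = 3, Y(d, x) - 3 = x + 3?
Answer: -1763632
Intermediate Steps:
Y(d, x) = 6 + x (Y(d, x) = 3 + (x + 3) = 3 + (3 + x) = 6 + x)
f(b, c) = 2 + c**2 (f(b, c) = c**2 + 2 = 2 + c**2)
s = 786 (s = 2 + (-28)**2 = 2 + 784 = 786)
k(u, r) = 16 - 8*sqrt(9 + r) (k(u, r) = 16 - 8*sqrt(3 + (6 + r)) = 16 - 8*sqrt(9 + r))
X(A) = 786
((-1237227 - 1190694) + 663503) + X(k(43, 36)) = ((-1237227 - 1190694) + 663503) + 786 = (-2427921 + 663503) + 786 = -1764418 + 786 = -1763632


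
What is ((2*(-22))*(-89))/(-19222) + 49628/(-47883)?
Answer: -570729622/460203513 ≈ -1.2402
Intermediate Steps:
((2*(-22))*(-89))/(-19222) + 49628/(-47883) = -44*(-89)*(-1/19222) + 49628*(-1/47883) = 3916*(-1/19222) - 49628/47883 = -1958/9611 - 49628/47883 = -570729622/460203513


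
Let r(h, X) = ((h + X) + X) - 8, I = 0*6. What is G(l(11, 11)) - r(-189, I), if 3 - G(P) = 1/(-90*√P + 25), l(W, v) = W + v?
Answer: 1420601/7103 + 18*√22/35515 ≈ 200.00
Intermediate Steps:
G(P) = 3 - 1/(25 - 90*√P) (G(P) = 3 - 1/(-90*√P + 25) = 3 - 1/(25 - 90*√P))
I = 0
r(h, X) = -8 + h + 2*X (r(h, X) = ((X + h) + X) - 8 = (h + 2*X) - 8 = -8 + h + 2*X)
G(l(11, 11)) - r(-189, I) = 2*(-37 + 135*√(11 + 11))/(5*(-5 + 18*√(11 + 11))) - (-8 - 189 + 2*0) = 2*(-37 + 135*√22)/(5*(-5 + 18*√22)) - (-8 - 189 + 0) = 2*(-37 + 135*√22)/(5*(-5 + 18*√22)) - 1*(-197) = 2*(-37 + 135*√22)/(5*(-5 + 18*√22)) + 197 = 197 + 2*(-37 + 135*√22)/(5*(-5 + 18*√22))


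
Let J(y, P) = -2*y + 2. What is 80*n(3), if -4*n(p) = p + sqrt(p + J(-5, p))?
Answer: -60 - 20*sqrt(15) ≈ -137.46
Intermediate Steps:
J(y, P) = 2 - 2*y
n(p) = -p/4 - sqrt(12 + p)/4 (n(p) = -(p + sqrt(p + (2 - 2*(-5))))/4 = -(p + sqrt(p + (2 + 10)))/4 = -(p + sqrt(p + 12))/4 = -(p + sqrt(12 + p))/4 = -p/4 - sqrt(12 + p)/4)
80*n(3) = 80*(-1/4*3 - sqrt(12 + 3)/4) = 80*(-3/4 - sqrt(15)/4) = -60 - 20*sqrt(15)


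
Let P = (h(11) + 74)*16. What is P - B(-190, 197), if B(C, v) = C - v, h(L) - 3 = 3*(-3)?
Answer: 1475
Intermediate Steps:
h(L) = -6 (h(L) = 3 + 3*(-3) = 3 - 9 = -6)
P = 1088 (P = (-6 + 74)*16 = 68*16 = 1088)
P - B(-190, 197) = 1088 - (-190 - 1*197) = 1088 - (-190 - 197) = 1088 - 1*(-387) = 1088 + 387 = 1475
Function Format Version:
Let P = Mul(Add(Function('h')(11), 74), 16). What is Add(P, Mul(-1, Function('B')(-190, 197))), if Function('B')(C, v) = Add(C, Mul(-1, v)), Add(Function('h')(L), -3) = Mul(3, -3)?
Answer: 1475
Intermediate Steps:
Function('h')(L) = -6 (Function('h')(L) = Add(3, Mul(3, -3)) = Add(3, -9) = -6)
P = 1088 (P = Mul(Add(-6, 74), 16) = Mul(68, 16) = 1088)
Add(P, Mul(-1, Function('B')(-190, 197))) = Add(1088, Mul(-1, Add(-190, Mul(-1, 197)))) = Add(1088, Mul(-1, Add(-190, -197))) = Add(1088, Mul(-1, -387)) = Add(1088, 387) = 1475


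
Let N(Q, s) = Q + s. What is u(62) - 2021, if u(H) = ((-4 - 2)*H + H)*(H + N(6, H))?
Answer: -42321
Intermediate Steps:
u(H) = -5*H*(6 + 2*H) (u(H) = ((-4 - 2)*H + H)*(H + (6 + H)) = (-6*H + H)*(6 + 2*H) = (-5*H)*(6 + 2*H) = -5*H*(6 + 2*H))
u(62) - 2021 = -10*62*(3 + 62) - 2021 = -10*62*65 - 2021 = -40300 - 2021 = -42321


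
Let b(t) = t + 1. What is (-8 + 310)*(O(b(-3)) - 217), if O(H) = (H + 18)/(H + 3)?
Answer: -60702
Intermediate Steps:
b(t) = 1 + t
O(H) = (18 + H)/(3 + H)
(-8 + 310)*(O(b(-3)) - 217) = (-8 + 310)*((18 + (1 - 3))/(3 + (1 - 3)) - 217) = 302*((18 - 2)/(3 - 2) - 217) = 302*(16/1 - 217) = 302*(1*16 - 217) = 302*(16 - 217) = 302*(-201) = -60702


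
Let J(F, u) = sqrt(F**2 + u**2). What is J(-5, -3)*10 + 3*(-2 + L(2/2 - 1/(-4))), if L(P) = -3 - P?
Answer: -75/4 + 10*sqrt(34) ≈ 39.560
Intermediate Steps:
J(-5, -3)*10 + 3*(-2 + L(2/2 - 1/(-4))) = sqrt((-5)**2 + (-3)**2)*10 + 3*(-2 + (-3 - (2/2 - 1/(-4)))) = sqrt(25 + 9)*10 + 3*(-2 + (-3 - (2*(1/2) - 1*(-1/4)))) = sqrt(34)*10 + 3*(-2 + (-3 - (1 + 1/4))) = 10*sqrt(34) + 3*(-2 + (-3 - 1*5/4)) = 10*sqrt(34) + 3*(-2 + (-3 - 5/4)) = 10*sqrt(34) + 3*(-2 - 17/4) = 10*sqrt(34) + 3*(-25/4) = 10*sqrt(34) - 75/4 = -75/4 + 10*sqrt(34)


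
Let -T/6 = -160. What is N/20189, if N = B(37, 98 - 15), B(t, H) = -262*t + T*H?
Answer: 69986/20189 ≈ 3.4665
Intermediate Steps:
T = 960 (T = -6*(-160) = 960)
B(t, H) = -262*t + 960*H
N = 69986 (N = -262*37 + 960*(98 - 15) = -9694 + 960*83 = -9694 + 79680 = 69986)
N/20189 = 69986/20189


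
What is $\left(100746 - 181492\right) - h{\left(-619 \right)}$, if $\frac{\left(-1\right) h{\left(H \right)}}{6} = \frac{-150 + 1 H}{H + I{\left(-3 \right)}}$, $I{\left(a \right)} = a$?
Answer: $- \frac{25109699}{311} \approx -80739.0$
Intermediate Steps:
$h{\left(H \right)} = - \frac{6 \left(-150 + H\right)}{-3 + H}$ ($h{\left(H \right)} = - 6 \frac{-150 + 1 H}{H - 3} = - 6 \frac{-150 + H}{-3 + H} = - \frac{6 \left(-150 + H\right)}{-3 + H}$)
$\left(100746 - 181492\right) - h{\left(-619 \right)} = \left(100746 - 181492\right) - \frac{6 \left(150 - -619\right)}{-3 - 619} = -80746 - \frac{6 \left(150 + 619\right)}{-622} = -80746 - 6 \left(- \frac{1}{622}\right) 769 = -80746 - - \frac{2307}{311} = -80746 + \frac{2307}{311} = - \frac{25109699}{311}$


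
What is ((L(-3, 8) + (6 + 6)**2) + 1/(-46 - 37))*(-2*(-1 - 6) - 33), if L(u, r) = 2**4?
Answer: -252301/83 ≈ -3039.8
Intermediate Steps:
L(u, r) = 16
((L(-3, 8) + (6 + 6)**2) + 1/(-46 - 37))*(-2*(-1 - 6) - 33) = ((16 + (6 + 6)**2) + 1/(-46 - 37))*(-2*(-1 - 6) - 33) = ((16 + 12**2) + 1/(-83))*(-2*(-7) - 33) = ((16 + 144) - 1/83)*(14 - 33) = (160 - 1/83)*(-19) = (13279/83)*(-19) = -252301/83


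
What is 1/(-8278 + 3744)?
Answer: -1/4534 ≈ -0.00022056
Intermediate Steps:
1/(-8278 + 3744) = 1/(-4534) = -1/4534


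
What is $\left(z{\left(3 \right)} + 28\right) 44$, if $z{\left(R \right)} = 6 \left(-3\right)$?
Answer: $440$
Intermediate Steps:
$z{\left(R \right)} = -18$
$\left(z{\left(3 \right)} + 28\right) 44 = \left(-18 + 28\right) 44 = 10 \cdot 44 = 440$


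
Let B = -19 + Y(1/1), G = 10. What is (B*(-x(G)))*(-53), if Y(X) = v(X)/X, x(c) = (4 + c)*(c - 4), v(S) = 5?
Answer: -62328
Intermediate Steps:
x(c) = (-4 + c)*(4 + c) (x(c) = (4 + c)*(-4 + c) = (-4 + c)*(4 + c))
Y(X) = 5/X
B = -14 (B = -19 + 5/(1/1) = -19 + 5/1 = -19 + 5*1 = -19 + 5 = -14)
(B*(-x(G)))*(-53) = -(-14)*(-16 + 10²)*(-53) = -(-14)*(-16 + 100)*(-53) = -(-14)*84*(-53) = -14*(-84)*(-53) = 1176*(-53) = -62328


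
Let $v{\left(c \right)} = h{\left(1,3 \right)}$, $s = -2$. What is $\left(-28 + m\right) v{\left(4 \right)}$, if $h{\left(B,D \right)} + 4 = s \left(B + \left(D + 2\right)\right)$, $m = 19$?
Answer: $144$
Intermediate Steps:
$h{\left(B,D \right)} = -8 - 2 B - 2 D$ ($h{\left(B,D \right)} = -4 - 2 \left(B + \left(D + 2\right)\right) = -4 - 2 \left(B + \left(2 + D\right)\right) = -4 - 2 \left(2 + B + D\right) = -4 - \left(4 + 2 B + 2 D\right) = -8 - 2 B - 2 D$)
$v{\left(c \right)} = -16$ ($v{\left(c \right)} = -8 - 2 - 6 = -16$)
$\left(-28 + m\right) v{\left(4 \right)} = \left(-28 + 19\right) \left(-16\right) = \left(-9\right) \left(-16\right) = 144$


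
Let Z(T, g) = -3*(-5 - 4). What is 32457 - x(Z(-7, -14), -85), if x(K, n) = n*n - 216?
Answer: 25448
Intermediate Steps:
Z(T, g) = 27 (Z(T, g) = -3*(-9) = 27)
x(K, n) = -216 + n² (x(K, n) = n² - 216 = -216 + n²)
32457 - x(Z(-7, -14), -85) = 32457 - (-216 + (-85)²) = 32457 - (-216 + 7225) = 32457 - 1*7009 = 32457 - 7009 = 25448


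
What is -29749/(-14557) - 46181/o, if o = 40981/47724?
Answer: -32081565190739/596560417 ≈ -53778.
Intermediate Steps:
o = 40981/47724 (o = 40981*(1/47724) = 40981/47724 ≈ 0.85871)
-29749/(-14557) - 46181/o = -29749/(-14557) - 46181/40981/47724 = -29749*(-1/14557) - 46181*47724/40981 = 29749/14557 - 2203942044/40981 = -32081565190739/596560417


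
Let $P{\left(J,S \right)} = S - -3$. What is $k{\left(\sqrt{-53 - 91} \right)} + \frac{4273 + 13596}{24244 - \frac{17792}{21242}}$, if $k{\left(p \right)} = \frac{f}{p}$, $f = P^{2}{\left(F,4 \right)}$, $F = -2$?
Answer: $\frac{189786649}{257486628} - \frac{49 i}{12} \approx 0.73707 - 4.0833 i$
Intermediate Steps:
$P{\left(J,S \right)} = 3 + S$ ($P{\left(J,S \right)} = S + 3 = 3 + S$)
$f = 49$ ($f = \left(3 + 4\right)^{2} = 7^{2} = 49$)
$k{\left(p \right)} = \frac{49}{p}$
$k{\left(\sqrt{-53 - 91} \right)} + \frac{4273 + 13596}{24244 - \frac{17792}{21242}} = \frac{49}{\sqrt{-53 - 91}} + \frac{4273 + 13596}{24244 - \frac{17792}{21242}} = \frac{49}{\sqrt{-144}} + \frac{17869}{24244 - \frac{8896}{10621}} = \frac{49}{12 i} + \frac{17869}{24244 - \frac{8896}{10621}} = 49 \left(- \frac{i}{12}\right) + \frac{17869}{\frac{257486628}{10621}} = - \frac{49 i}{12} + 17869 \cdot \frac{10621}{257486628} = - \frac{49 i}{12} + \frac{189786649}{257486628} = \frac{189786649}{257486628} - \frac{49 i}{12}$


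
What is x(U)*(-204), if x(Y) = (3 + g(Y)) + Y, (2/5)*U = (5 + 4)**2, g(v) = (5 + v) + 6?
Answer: -85476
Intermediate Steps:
g(v) = 11 + v
U = 405/2 (U = 5*(5 + 4)**2/2 = (5/2)*9**2 = (5/2)*81 = 405/2 ≈ 202.50)
x(Y) = 14 + 2*Y (x(Y) = (3 + (11 + Y)) + Y = (14 + Y) + Y = 14 + 2*Y)
x(U)*(-204) = (14 + 2*(405/2))*(-204) = (14 + 405)*(-204) = 419*(-204) = -85476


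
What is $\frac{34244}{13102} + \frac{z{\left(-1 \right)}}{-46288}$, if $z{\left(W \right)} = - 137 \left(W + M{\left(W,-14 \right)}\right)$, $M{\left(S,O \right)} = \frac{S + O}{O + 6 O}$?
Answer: $\frac{77594735907}{29716803424} \approx 2.6111$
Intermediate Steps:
$M{\left(S,O \right)} = \frac{O + S}{7 O}$
$z{\left(W \right)} = - \frac{137}{7} - \frac{13289 W}{98}$ ($z{\left(W \right)} = - 137 \left(W + \frac{-14 + W}{7 \left(-14\right)}\right) = - 137 \left(W + \frac{1}{7} \left(- \frac{1}{14}\right) \left(-14 + W\right)\right) = - 137 \left(W - \left(- \frac{1}{7} + \frac{W}{98}\right)\right) = - 137 \left(\frac{1}{7} + \frac{97 W}{98}\right) = - \frac{137}{7} - \frac{13289 W}{98}$)
$\frac{34244}{13102} + \frac{z{\left(-1 \right)}}{-46288} = \frac{34244}{13102} + \frac{- \frac{137}{7} - - \frac{13289}{98}}{-46288} = 34244 \cdot \frac{1}{13102} + \left(- \frac{137}{7} + \frac{13289}{98}\right) \left(- \frac{1}{46288}\right) = \frac{17122}{6551} + \frac{11371}{98} \left(- \frac{1}{46288}\right) = \frac{17122}{6551} - \frac{11371}{4536224} = \frac{77594735907}{29716803424}$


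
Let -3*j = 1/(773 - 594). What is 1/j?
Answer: -537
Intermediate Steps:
j = -1/537 (j = -1/(3*(773 - 594)) = -⅓/179 = -⅓*1/179 = -1/537 ≈ -0.0018622)
1/j = 1/(-1/537) = -537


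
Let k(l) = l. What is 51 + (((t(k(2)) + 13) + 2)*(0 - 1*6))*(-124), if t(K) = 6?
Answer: 15675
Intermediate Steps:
51 + (((t(k(2)) + 13) + 2)*(0 - 1*6))*(-124) = 51 + (((6 + 13) + 2)*(0 - 1*6))*(-124) = 51 + ((19 + 2)*(0 - 6))*(-124) = 51 + (21*(-6))*(-124) = 51 - 126*(-124) = 51 + 15624 = 15675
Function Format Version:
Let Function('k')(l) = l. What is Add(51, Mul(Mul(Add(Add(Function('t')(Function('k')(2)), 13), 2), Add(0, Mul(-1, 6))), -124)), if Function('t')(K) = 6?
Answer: 15675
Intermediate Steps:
Add(51, Mul(Mul(Add(Add(Function('t')(Function('k')(2)), 13), 2), Add(0, Mul(-1, 6))), -124)) = Add(51, Mul(Mul(Add(Add(6, 13), 2), Add(0, Mul(-1, 6))), -124)) = Add(51, Mul(Mul(Add(19, 2), Add(0, -6)), -124)) = Add(51, Mul(Mul(21, -6), -124)) = Add(51, Mul(-126, -124)) = Add(51, 15624) = 15675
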